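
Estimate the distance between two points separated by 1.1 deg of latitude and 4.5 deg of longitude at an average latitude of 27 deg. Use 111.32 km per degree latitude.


dlat_km = 1.1 * 111.32 = 122.452
dlon_km = 4.5 * 111.32 * cos(27) ≈ 446.341
dist = sqrt(122.452^2 + 446.341^2) ≈ 462.8 km

462.8 km


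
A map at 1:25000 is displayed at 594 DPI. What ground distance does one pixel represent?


pixel_cm = 2.54 / 594 ≈ 0.004276 cm
ground = pixel_cm * 25000 / 100 = 2.54 * 25000 / (594 * 100) = 63500 / 59400 ≈ 1.07 m

1.07 m


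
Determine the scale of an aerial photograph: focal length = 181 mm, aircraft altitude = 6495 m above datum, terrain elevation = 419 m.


scale = f / (H - h) = 181 mm / 6076 m = 181 / 6076000 = 1:33569

1:33569


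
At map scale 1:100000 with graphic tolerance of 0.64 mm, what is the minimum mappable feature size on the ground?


ground = 0.64 mm * 100000 / 1000 = 64.0 m

64.0 m


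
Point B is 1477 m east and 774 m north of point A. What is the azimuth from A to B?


az = atan2(1477, 774) = 62.3 deg
adjusted to 0-360: 62.3 degrees

62.3 degrees


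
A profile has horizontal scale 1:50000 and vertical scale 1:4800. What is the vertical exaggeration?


VE = horizontal_scale / vertical_scale = 50000 / 4800 ≈ 10.4

10.4x


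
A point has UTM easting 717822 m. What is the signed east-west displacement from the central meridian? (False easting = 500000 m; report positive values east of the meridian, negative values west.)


displacement = 717822 - 500000 = 217822 m

217822 m


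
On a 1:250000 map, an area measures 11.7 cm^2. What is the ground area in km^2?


ground_area = 11.7 * (250000/100)^2 = 73125000.0 m^2 = 73.125 km^2

73.125 km^2


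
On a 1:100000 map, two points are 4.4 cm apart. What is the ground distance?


ground = 4.4 cm * 100000 / 100 = 4400.0 m = 4.4 km

4.4 km


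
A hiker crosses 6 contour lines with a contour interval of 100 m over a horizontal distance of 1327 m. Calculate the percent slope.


elevation change = 6 * 100 = 600 m
slope = 600 / 1327 * 100 = 45.2%

45.2%


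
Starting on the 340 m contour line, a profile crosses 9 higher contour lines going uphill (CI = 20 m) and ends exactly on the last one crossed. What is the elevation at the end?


elevation = 340 + 9 * 20 = 520 m

520 m


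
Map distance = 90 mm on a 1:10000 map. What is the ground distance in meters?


ground = 90 mm * 10000 / 1000 = 900.0 m

900.0 m


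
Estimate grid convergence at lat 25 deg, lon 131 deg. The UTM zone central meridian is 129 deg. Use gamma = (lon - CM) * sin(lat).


gamma = (131 - 129) * sin(25) = 2 * 0.422618 = 0.845 degrees

0.845 degrees


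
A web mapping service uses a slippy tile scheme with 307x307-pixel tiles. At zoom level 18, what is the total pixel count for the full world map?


tiles per axis = 2^18 = 262144
total tiles = 262144^2 = 68719476736
pixels per axis = 262144 * 307 = 80478208
total pixels = 80478208^2 = 6476741962891264

6476741962891264 pixels


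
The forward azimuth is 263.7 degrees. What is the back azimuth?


back azimuth = (263.7 + 180) mod 360 = 83.7 degrees

83.7 degrees


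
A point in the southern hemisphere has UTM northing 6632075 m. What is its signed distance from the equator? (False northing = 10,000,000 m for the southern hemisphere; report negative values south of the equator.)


For southern: actual = 6632075 - 10000000 = -3367925 m

-3367925 m


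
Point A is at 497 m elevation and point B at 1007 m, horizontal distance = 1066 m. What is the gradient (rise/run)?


gradient = (1007 - 497) / 1066 = 510 / 1066 = 0.4784

0.4784


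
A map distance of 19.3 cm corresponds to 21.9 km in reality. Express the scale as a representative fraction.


ground = 21.9 km = 2190000 cm; RF denominator = ground / map = 2190000 / 19.3 ≈ 113472; RF = 1:113472

1:113472


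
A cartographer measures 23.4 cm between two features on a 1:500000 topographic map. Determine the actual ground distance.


ground = 23.4 cm * 500000 / 100 = 117000.0 m = 117.0 km

117.0 km


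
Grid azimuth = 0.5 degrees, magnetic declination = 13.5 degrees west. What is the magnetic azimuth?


magnetic azimuth = grid azimuth - declination (east +ve)
mag_az = 0.5 - -13.5 = 14.0 degrees

14.0 degrees


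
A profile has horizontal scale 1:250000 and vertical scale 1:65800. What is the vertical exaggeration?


VE = horizontal_scale / vertical_scale = 250000 / 65800 ≈ 3.8

3.8x


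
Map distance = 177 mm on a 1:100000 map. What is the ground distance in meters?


ground = 177 mm * 100000 / 1000 = 17700.0 m

17700.0 m


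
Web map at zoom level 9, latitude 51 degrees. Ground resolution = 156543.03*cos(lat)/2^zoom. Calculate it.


res = 156543.03 * cos(51) / 2^9 = 156543.03 * 0.62932039 / 512 = 192.41 m/pixel

192.41 m/pixel


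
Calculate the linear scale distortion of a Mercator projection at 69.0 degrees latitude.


SF = 1 / cos(69.0) = 1 / 0.358368 = 2.79

2.79


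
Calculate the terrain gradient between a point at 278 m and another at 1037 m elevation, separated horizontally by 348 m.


gradient = (1037 - 278) / 348 = 759 / 348 = 2.181

2.181


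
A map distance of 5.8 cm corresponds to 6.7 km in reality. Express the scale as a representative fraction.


ground = 6.7 km = 670000 cm; RF denominator = ground / map = 670000 / 5.8 ≈ 115517; RF = 1:115517

1:115517


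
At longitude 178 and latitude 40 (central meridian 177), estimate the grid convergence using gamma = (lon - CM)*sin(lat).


gamma = (178 - 177) * sin(40) = 1 * 0.642788 = 0.643 degrees

0.643 degrees


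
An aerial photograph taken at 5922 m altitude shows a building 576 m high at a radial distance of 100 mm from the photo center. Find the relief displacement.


d = h * r / H = 576 * 100 / 5922 = 9.73 mm

9.73 mm


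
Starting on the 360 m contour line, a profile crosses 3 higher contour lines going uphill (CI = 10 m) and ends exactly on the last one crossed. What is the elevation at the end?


elevation = 360 + 3 * 10 = 390 m

390 m


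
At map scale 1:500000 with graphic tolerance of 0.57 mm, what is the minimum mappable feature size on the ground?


ground = 0.57 mm * 500000 / 1000 = 285.0 m

285.0 m


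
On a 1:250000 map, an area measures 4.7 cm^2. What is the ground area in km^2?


ground_area = 4.7 * (250000/100)^2 = 29375000.0 m^2 = 29.375 km^2

29.375 km^2


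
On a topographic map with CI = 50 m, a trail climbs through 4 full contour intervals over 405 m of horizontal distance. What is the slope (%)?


elevation change = 4 * 50 = 200 m
slope = 200 / 405 * 100 = 49.4%

49.4%


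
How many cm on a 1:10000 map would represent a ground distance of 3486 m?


map_cm = 3486 * 100 / 10000 = 34.86 cm

34.86 cm


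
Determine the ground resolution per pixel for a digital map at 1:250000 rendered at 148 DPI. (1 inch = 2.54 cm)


pixel_cm = 2.54 / 148 ≈ 0.017162 cm
ground = pixel_cm * 250000 / 100 = 2.54 * 250000 / (148 * 100) = 635000 / 14800 ≈ 42.91 m

42.91 m


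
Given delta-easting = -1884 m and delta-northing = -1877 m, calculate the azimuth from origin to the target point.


az = atan2(-1884, -1877) = -134.9 deg
adjusted to 0-360: 225.1 degrees

225.1 degrees


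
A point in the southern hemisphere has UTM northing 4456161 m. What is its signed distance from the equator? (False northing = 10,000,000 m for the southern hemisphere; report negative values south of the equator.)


For southern: actual = 4456161 - 10000000 = -5543839 m

-5543839 m


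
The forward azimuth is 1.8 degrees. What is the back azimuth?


back azimuth = (1.8 + 180) mod 360 = 181.8 degrees

181.8 degrees


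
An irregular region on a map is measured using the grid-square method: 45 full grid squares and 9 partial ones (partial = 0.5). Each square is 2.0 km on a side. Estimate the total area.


effective squares = 45 + 9 * 0.5 = 49.5
area = 49.5 * 4.0 = 198.0 km^2

198.0 km^2


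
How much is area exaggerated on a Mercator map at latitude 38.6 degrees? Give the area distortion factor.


area_distortion = 1/cos^2(38.6) = 1.637

1.637


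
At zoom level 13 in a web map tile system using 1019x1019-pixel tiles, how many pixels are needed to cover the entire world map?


tiles per axis = 2^13 = 8192
total tiles = 8192^2 = 67108864
pixels per axis = 8192 * 1019 = 8347648
total pixels = 8347648^2 = 69683227131904

69683227131904 pixels


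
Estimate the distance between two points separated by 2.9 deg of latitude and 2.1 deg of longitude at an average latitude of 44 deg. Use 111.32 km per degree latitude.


dlat_km = 2.9 * 111.32 = 322.828
dlon_km = 2.1 * 111.32 * cos(44) ≈ 168.162
dist = sqrt(322.828^2 + 168.162^2) ≈ 364.0 km

364.0 km


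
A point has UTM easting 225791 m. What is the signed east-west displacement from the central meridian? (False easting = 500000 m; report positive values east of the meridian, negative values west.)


displacement = 225791 - 500000 = -274209 m

-274209 m


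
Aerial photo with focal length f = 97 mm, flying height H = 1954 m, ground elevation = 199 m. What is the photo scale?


scale = f / (H - h) = 97 mm / 1755 m = 97 / 1755000 = 1:18093

1:18093


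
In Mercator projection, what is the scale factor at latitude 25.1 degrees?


SF = 1 / cos(25.1) = 1 / 0.905569 = 1.104

1.104


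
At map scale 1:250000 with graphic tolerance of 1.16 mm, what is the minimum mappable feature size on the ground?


ground = 1.16 mm * 250000 / 1000 = 290.0 m

290.0 m


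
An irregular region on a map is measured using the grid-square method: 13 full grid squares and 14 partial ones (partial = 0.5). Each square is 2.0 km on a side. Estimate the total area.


effective squares = 13 + 14 * 0.5 = 20.0
area = 20.0 * 4.0 = 80.0 km^2

80.0 km^2


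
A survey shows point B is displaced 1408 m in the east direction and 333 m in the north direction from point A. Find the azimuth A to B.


az = atan2(1408, 333) = 76.7 deg
adjusted to 0-360: 76.7 degrees

76.7 degrees


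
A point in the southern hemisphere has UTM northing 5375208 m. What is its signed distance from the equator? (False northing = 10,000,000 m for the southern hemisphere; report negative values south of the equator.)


For southern: actual = 5375208 - 10000000 = -4624792 m

-4624792 m


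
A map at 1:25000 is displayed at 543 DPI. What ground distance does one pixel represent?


pixel_cm = 2.54 / 543 ≈ 0.004678 cm
ground = pixel_cm * 25000 / 100 = 2.54 * 25000 / (543 * 100) = 63500 / 54300 ≈ 1.17 m

1.17 m


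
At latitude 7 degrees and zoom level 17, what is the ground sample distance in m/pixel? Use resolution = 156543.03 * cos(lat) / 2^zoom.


res = 156543.03 * cos(7) / 2^17 = 156543.03 * 0.99254615 / 131072 = 1.19 m/pixel

1.19 m/pixel


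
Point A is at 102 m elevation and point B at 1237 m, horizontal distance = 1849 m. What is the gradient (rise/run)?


gradient = (1237 - 102) / 1849 = 1135 / 1849 = 0.6138

0.6138


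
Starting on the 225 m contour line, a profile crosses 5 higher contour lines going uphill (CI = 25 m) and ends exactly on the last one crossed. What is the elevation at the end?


elevation = 225 + 5 * 25 = 350 m

350 m


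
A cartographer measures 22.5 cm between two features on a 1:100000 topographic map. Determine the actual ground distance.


ground = 22.5 cm * 100000 / 100 = 22500.0 m = 22.5 km

22.5 km


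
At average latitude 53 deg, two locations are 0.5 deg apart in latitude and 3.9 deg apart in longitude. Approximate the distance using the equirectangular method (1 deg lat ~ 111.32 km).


dlat_km = 0.5 * 111.32 = 55.66
dlon_km = 3.9 * 111.32 * cos(53) ≈ 261.277
dist = sqrt(55.66^2 + 261.277^2) ≈ 267.1 km

267.1 km


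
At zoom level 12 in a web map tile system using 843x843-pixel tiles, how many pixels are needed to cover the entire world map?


tiles per axis = 2^12 = 4096
total tiles = 4096^2 = 16777216
pixels per axis = 4096 * 843 = 3452928
total pixels = 3452928^2 = 11922711773184

11922711773184 pixels


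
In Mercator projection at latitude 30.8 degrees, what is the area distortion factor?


area_distortion = 1/cos^2(30.8) = 1.355

1.355


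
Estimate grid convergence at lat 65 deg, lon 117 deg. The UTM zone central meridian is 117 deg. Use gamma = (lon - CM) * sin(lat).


gamma = (117 - 117) * sin(65) = 0 * 0.906308 = 0.0 degrees

0.0 degrees


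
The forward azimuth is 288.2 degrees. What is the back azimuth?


back azimuth = (288.2 + 180) mod 360 = 108.2 degrees

108.2 degrees


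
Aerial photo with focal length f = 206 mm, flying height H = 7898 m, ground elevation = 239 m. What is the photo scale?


scale = f / (H - h) = 206 mm / 7659 m = 206 / 7659000 = 1:37180

1:37180


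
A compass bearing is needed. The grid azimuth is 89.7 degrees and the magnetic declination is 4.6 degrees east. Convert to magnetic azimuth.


magnetic azimuth = grid azimuth - declination (east +ve)
mag_az = 89.7 - 4.6 = 85.1 degrees

85.1 degrees


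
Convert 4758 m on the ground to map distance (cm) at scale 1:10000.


map_cm = 4758 * 100 / 10000 = 47.58 cm

47.58 cm


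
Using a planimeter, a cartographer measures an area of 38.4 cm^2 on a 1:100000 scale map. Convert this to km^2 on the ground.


ground_area = 38.4 * (100000/100)^2 = 38400000.0 m^2 = 38.4 km^2

38.4 km^2


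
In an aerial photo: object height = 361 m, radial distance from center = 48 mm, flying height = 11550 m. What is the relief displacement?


d = h * r / H = 361 * 48 / 11550 = 1.5 mm

1.5 mm


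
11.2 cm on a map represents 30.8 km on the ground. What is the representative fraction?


ground = 30.8 km = 3080000 cm; RF denominator = ground / map = 3080000 / 11.2 = 275000; RF = 1:275000

1:275000


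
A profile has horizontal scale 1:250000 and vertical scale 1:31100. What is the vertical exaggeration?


VE = horizontal_scale / vertical_scale = 250000 / 31100 ≈ 8.0

8.0x


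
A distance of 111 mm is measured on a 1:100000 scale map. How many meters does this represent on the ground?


ground = 111 mm * 100000 / 1000 = 11100.0 m

11100.0 m


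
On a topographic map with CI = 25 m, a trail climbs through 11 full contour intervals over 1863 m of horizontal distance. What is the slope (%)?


elevation change = 11 * 25 = 275 m
slope = 275 / 1863 * 100 = 14.8%

14.8%


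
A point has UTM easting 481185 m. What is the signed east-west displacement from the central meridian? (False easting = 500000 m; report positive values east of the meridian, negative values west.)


displacement = 481185 - 500000 = -18815 m

-18815 m


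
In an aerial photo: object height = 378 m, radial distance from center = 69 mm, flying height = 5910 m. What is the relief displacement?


d = h * r / H = 378 * 69 / 5910 = 4.41 mm

4.41 mm


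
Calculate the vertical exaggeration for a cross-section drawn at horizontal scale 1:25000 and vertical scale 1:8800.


VE = horizontal_scale / vertical_scale = 25000 / 8800 ≈ 2.8

2.8x


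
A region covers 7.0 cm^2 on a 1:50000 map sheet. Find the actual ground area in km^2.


ground_area = 7.0 * (50000/100)^2 = 1750000.0 m^2 = 1.75 km^2

1.75 km^2


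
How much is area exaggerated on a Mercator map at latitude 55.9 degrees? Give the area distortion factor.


area_distortion = 1/cos^2(55.9) = 3.182

3.182


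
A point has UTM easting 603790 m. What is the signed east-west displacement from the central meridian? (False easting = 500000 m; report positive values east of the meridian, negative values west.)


displacement = 603790 - 500000 = 103790 m

103790 m


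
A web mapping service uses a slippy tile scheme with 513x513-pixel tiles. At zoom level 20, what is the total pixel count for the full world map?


tiles per axis = 2^20 = 1048576
total tiles = 1048576^2 = 1099511627776
pixels per axis = 1048576 * 513 = 537919488
total pixels = 537919488^2 = 289357375570182144

289357375570182144 pixels


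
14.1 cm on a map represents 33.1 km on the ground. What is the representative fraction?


ground = 33.1 km = 3310000 cm; RF denominator = ground / map = 3310000 / 14.1 ≈ 234752; RF = 1:234752

1:234752


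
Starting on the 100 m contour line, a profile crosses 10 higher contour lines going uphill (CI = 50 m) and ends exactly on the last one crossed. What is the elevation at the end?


elevation = 100 + 10 * 50 = 600 m

600 m


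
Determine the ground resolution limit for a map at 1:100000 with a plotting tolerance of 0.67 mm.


ground = 0.67 mm * 100000 / 1000 = 67.0 m

67.0 m


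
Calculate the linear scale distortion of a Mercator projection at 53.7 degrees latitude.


SF = 1 / cos(53.7) = 1 / 0.592013 = 1.689

1.689


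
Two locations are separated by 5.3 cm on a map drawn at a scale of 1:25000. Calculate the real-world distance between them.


ground = 5.3 cm * 25000 / 100 = 1325.0 m = 1.325 km

1.325 km


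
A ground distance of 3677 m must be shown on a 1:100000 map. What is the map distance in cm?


map_cm = 3677 * 100 / 100000 = 3.677 cm ≈ 3.68 cm

3.68 cm


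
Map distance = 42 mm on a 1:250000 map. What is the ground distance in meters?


ground = 42 mm * 250000 / 1000 = 10500.0 m

10500.0 m


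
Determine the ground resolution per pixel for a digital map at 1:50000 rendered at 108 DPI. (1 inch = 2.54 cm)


pixel_cm = 2.54 / 108 ≈ 0.023519 cm
ground = pixel_cm * 50000 / 100 = 2.54 * 50000 / (108 * 100) = 127000 / 10800 ≈ 11.76 m

11.76 m


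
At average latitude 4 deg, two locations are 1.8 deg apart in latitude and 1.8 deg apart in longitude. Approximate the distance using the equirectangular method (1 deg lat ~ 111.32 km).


dlat_km = 1.8 * 111.32 = 200.376
dlon_km = 1.8 * 111.32 * cos(4) ≈ 199.888
dist = sqrt(200.376^2 + 199.888^2) ≈ 283.0 km

283.0 km


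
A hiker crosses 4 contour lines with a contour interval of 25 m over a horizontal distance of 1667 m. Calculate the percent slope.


elevation change = 4 * 25 = 100 m
slope = 100 / 1667 * 100 = 6.0%

6.0%


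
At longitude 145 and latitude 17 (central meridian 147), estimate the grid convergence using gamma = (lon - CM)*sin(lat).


gamma = (145 - 147) * sin(17) = -2 * 0.292372 = -0.585 degrees

-0.585 degrees


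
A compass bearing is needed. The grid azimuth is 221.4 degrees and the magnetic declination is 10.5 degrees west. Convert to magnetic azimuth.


magnetic azimuth = grid azimuth - declination (east +ve)
mag_az = 221.4 - -10.5 = 231.9 degrees

231.9 degrees


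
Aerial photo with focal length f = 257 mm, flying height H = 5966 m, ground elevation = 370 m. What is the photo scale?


scale = f / (H - h) = 257 mm / 5596 m = 257 / 5596000 = 1:21774

1:21774


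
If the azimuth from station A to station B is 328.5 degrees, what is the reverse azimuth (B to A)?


back azimuth = (328.5 + 180) mod 360 = 148.5 degrees

148.5 degrees


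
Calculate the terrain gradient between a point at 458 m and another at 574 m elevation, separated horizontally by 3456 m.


gradient = (574 - 458) / 3456 = 116 / 3456 = 0.0336

0.0336


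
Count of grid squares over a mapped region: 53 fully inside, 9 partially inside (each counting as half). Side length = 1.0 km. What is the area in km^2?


effective squares = 53 + 9 * 0.5 = 57.5
area = 57.5 * 1.0 = 57.5 km^2

57.5 km^2


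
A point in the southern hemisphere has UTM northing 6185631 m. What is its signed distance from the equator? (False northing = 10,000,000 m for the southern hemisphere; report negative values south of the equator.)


For southern: actual = 6185631 - 10000000 = -3814369 m

-3814369 m


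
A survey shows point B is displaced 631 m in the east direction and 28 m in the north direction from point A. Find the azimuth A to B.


az = atan2(631, 28) = 87.5 deg
adjusted to 0-360: 87.5 degrees

87.5 degrees


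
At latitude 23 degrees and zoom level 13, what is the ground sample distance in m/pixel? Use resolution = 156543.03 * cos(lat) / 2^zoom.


res = 156543.03 * cos(23) / 2^13 = 156543.03 * 0.92050485 / 8192 = 17.59 m/pixel

17.59 m/pixel


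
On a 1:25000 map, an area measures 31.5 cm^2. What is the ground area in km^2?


ground_area = 31.5 * (25000/100)^2 = 1968750.0 m^2 = 1.96875 km^2 ≈ 1.969 km^2

1.969 km^2


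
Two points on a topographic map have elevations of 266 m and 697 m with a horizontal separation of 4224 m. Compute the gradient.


gradient = (697 - 266) / 4224 = 431 / 4224 = 0.102

0.102


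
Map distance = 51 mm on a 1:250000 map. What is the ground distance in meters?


ground = 51 mm * 250000 / 1000 = 12750.0 m

12750.0 m


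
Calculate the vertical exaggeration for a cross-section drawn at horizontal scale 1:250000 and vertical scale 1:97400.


VE = horizontal_scale / vertical_scale = 250000 / 97400 ≈ 2.6

2.6x


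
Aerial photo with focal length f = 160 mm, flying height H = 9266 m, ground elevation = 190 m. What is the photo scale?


scale = f / (H - h) = 160 mm / 9076 m = 160 / 9076000 = 1:56725

1:56725


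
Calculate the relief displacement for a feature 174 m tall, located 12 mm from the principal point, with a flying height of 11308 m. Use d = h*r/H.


d = h * r / H = 174 * 12 / 11308 = 0.18 mm

0.18 mm


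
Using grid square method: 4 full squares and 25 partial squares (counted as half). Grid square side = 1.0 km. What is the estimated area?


effective squares = 4 + 25 * 0.5 = 16.5
area = 16.5 * 1.0 = 16.5 km^2

16.5 km^2


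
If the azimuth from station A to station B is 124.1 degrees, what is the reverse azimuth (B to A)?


back azimuth = (124.1 + 180) mod 360 = 304.1 degrees

304.1 degrees


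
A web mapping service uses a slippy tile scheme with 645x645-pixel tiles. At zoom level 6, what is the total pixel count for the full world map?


tiles per axis = 2^6 = 64
total tiles = 64^2 = 4096
pixels per axis = 64 * 645 = 41280
total pixels = 41280^2 = 1704038400

1704038400 pixels


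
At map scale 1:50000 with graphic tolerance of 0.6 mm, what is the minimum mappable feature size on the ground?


ground = 0.6 mm * 50000 / 1000 = 30.0 m

30.0 m


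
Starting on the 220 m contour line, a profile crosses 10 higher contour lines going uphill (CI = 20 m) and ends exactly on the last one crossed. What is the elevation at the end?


elevation = 220 + 10 * 20 = 420 m

420 m


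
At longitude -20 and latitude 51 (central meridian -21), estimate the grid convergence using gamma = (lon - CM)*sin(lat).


gamma = (-20 - -21) * sin(51) = 1 * 0.777146 = 0.777 degrees

0.777 degrees


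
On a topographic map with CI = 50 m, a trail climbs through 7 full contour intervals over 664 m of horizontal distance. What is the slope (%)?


elevation change = 7 * 50 = 350 m
slope = 350 / 664 * 100 = 52.7%

52.7%


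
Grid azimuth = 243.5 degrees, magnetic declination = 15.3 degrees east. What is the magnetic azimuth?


magnetic azimuth = grid azimuth - declination (east +ve)
mag_az = 243.5 - 15.3 = 228.2 degrees

228.2 degrees


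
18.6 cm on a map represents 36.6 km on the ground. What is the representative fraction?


ground = 36.6 km = 3660000 cm; RF denominator = ground / map = 3660000 / 18.6 ≈ 196774; RF = 1:196774

1:196774


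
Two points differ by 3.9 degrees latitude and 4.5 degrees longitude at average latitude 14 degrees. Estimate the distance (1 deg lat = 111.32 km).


dlat_km = 3.9 * 111.32 = 434.148
dlon_km = 4.5 * 111.32 * cos(14) ≈ 486.06
dist = sqrt(434.148^2 + 486.06^2) ≈ 651.7 km

651.7 km


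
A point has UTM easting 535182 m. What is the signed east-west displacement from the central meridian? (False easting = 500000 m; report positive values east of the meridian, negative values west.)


displacement = 535182 - 500000 = 35182 m

35182 m


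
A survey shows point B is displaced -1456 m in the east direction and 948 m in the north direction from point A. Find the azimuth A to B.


az = atan2(-1456, 948) = -56.9 deg
adjusted to 0-360: 303.1 degrees

303.1 degrees


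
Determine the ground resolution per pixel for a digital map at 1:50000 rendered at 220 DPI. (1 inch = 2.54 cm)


pixel_cm = 2.54 / 220 ≈ 0.011545 cm
ground = pixel_cm * 50000 / 100 = 2.54 * 50000 / (220 * 100) = 127000 / 22000 ≈ 5.77 m

5.77 m


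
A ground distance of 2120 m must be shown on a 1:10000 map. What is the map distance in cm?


map_cm = 2120 * 100 / 10000 = 21.2 cm

21.2 cm


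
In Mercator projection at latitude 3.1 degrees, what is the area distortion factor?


area_distortion = 1/cos^2(3.1) = 1.003

1.003


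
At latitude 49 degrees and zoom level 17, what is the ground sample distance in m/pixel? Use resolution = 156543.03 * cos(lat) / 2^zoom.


res = 156543.03 * cos(49) / 2^17 = 156543.03 * 0.65605903 / 131072 = 0.78 m/pixel

0.78 m/pixel


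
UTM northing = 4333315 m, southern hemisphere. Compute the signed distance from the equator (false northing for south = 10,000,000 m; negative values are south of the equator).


For southern: actual = 4333315 - 10000000 = -5666685 m

-5666685 m


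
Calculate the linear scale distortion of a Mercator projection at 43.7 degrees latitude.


SF = 1 / cos(43.7) = 1 / 0.722967 = 1.383

1.383


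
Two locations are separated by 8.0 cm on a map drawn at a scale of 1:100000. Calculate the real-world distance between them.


ground = 8.0 cm * 100000 / 100 = 8000.0 m = 8.0 km

8.0 km


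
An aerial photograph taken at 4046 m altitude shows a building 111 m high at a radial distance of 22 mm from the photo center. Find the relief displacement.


d = h * r / H = 111 * 22 / 4046 = 0.6 mm

0.6 mm


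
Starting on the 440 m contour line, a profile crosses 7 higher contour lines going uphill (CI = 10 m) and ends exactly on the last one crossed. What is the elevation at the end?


elevation = 440 + 7 * 10 = 510 m

510 m


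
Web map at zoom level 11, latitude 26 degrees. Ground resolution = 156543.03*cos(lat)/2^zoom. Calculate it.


res = 156543.03 * cos(26) / 2^11 = 156543.03 * 0.89879405 / 2048 = 68.7 m/pixel

68.7 m/pixel


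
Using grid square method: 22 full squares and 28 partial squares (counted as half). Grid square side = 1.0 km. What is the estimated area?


effective squares = 22 + 28 * 0.5 = 36.0
area = 36.0 * 1.0 = 36.0 km^2

36.0 km^2


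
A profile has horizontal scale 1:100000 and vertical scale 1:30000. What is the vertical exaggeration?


VE = horizontal_scale / vertical_scale = 100000 / 30000 ≈ 3.3

3.3x


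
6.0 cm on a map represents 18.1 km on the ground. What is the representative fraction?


ground = 18.1 km = 1810000 cm; RF denominator = ground / map = 1810000 / 6.0 ≈ 301667; RF = 1:301667

1:301667


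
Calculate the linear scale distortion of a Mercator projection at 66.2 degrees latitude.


SF = 1 / cos(66.2) = 1 / 0.403545 = 2.478

2.478


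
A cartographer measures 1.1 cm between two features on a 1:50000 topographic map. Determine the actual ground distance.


ground = 1.1 cm * 50000 / 100 = 550.0 m

550.0 m


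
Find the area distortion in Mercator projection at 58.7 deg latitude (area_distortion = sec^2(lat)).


area_distortion = 1/cos^2(58.7) = 3.705

3.705


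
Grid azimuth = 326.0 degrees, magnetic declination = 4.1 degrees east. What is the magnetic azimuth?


magnetic azimuth = grid azimuth - declination (east +ve)
mag_az = 326.0 - 4.1 = 321.9 degrees

321.9 degrees


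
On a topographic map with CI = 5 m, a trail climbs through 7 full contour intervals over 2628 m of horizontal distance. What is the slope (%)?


elevation change = 7 * 5 = 35 m
slope = 35 / 2628 * 100 = 1.3%

1.3%


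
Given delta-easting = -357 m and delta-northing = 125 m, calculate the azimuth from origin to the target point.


az = atan2(-357, 125) = -70.7 deg
adjusted to 0-360: 289.3 degrees

289.3 degrees


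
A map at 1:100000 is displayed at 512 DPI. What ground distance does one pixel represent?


pixel_cm = 2.54 / 512 ≈ 0.004961 cm
ground = pixel_cm * 100000 / 100 = 2.54 * 100000 / (512 * 100) = 254000 / 51200 ≈ 4.96 m

4.96 m


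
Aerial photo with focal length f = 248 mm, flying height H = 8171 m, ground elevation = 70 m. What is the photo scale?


scale = f / (H - h) = 248 mm / 8101 m = 248 / 8101000 = 1:32665

1:32665


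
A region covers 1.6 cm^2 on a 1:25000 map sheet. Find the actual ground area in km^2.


ground_area = 1.6 * (25000/100)^2 = 100000.0 m^2 = 0.1 km^2

0.1 km^2


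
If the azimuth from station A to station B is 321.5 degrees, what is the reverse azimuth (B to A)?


back azimuth = (321.5 + 180) mod 360 = 141.5 degrees

141.5 degrees


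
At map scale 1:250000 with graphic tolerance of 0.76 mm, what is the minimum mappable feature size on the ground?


ground = 0.76 mm * 250000 / 1000 = 190.0 m

190.0 m


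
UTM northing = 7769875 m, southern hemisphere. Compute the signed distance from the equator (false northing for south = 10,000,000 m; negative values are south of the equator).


For southern: actual = 7769875 - 10000000 = -2230125 m

-2230125 m


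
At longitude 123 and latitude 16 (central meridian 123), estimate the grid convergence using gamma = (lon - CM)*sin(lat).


gamma = (123 - 123) * sin(16) = 0 * 0.275637 = 0.0 degrees

0.0 degrees


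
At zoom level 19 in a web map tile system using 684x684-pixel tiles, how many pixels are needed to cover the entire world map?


tiles per axis = 2^19 = 524288
total tiles = 524288^2 = 274877906944
pixels per axis = 524288 * 684 = 358612992
total pixels = 358612992^2 = 128603278031192064

128603278031192064 pixels


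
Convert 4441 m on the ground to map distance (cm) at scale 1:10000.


map_cm = 4441 * 100 / 10000 = 44.41 cm

44.41 cm


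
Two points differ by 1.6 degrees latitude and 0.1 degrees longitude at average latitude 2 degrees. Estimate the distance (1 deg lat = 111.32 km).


dlat_km = 1.6 * 111.32 = 178.112
dlon_km = 0.1 * 111.32 * cos(2) ≈ 11.125
dist = sqrt(178.112^2 + 11.125^2) ≈ 178.5 km

178.5 km


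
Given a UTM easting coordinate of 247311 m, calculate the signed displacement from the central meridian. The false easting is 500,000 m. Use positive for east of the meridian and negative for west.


displacement = 247311 - 500000 = -252689 m

-252689 m


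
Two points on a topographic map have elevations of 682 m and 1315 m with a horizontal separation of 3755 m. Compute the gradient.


gradient = (1315 - 682) / 3755 = 633 / 3755 = 0.1686

0.1686


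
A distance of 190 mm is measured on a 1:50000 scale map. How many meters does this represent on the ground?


ground = 190 mm * 50000 / 1000 = 9500.0 m

9500.0 m


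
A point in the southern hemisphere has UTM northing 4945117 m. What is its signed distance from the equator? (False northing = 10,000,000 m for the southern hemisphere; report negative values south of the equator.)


For southern: actual = 4945117 - 10000000 = -5054883 m

-5054883 m


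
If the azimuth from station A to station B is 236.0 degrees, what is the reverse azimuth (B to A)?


back azimuth = (236.0 + 180) mod 360 = 56.0 degrees

56.0 degrees


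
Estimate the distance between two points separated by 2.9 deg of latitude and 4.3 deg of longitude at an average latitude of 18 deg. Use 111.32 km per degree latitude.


dlat_km = 2.9 * 111.32 = 322.828
dlon_km = 4.3 * 111.32 * cos(18) ≈ 455.248
dist = sqrt(322.828^2 + 455.248^2) ≈ 558.1 km

558.1 km


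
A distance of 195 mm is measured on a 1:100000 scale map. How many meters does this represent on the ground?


ground = 195 mm * 100000 / 1000 = 19500.0 m

19500.0 m


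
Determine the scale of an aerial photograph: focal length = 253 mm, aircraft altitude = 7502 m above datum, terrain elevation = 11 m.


scale = f / (H - h) = 253 mm / 7491 m = 253 / 7491000 = 1:29609

1:29609


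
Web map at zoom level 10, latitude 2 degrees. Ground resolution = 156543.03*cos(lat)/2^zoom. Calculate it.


res = 156543.03 * cos(2) / 2^10 = 156543.03 * 0.99939083 / 1024 = 152.78 m/pixel

152.78 m/pixel


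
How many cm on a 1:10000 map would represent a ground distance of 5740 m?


map_cm = 5740 * 100 / 10000 = 57.4 cm

57.4 cm


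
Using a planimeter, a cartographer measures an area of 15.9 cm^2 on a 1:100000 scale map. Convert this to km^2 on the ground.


ground_area = 15.9 * (100000/100)^2 = 15900000.0 m^2 = 15.9 km^2

15.9 km^2


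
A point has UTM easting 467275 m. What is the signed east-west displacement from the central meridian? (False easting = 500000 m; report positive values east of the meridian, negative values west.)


displacement = 467275 - 500000 = -32725 m

-32725 m


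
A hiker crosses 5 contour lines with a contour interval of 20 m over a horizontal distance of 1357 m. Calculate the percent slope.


elevation change = 5 * 20 = 100 m
slope = 100 / 1357 * 100 = 7.4%

7.4%


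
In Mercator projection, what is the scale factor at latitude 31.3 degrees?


SF = 1 / cos(31.3) = 1 / 0.854459 = 1.17

1.17


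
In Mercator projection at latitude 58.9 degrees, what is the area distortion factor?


area_distortion = 1/cos^2(58.9) = 3.748

3.748


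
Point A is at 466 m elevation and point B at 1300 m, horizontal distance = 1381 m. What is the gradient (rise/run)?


gradient = (1300 - 466) / 1381 = 834 / 1381 = 0.6039

0.6039


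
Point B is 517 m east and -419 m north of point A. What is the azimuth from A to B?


az = atan2(517, -419) = 129.0 deg
adjusted to 0-360: 129.0 degrees

129.0 degrees


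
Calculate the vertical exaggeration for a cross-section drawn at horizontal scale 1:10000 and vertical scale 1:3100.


VE = horizontal_scale / vertical_scale = 10000 / 3100 ≈ 3.2

3.2x


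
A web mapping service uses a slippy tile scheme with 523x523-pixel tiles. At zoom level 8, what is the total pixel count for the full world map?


tiles per axis = 2^8 = 256
total tiles = 256^2 = 65536
pixels per axis = 256 * 523 = 133888
total pixels = 133888^2 = 17925996544

17925996544 pixels


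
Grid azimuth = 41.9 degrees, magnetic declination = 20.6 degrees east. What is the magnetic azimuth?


magnetic azimuth = grid azimuth - declination (east +ve)
mag_az = 41.9 - 20.6 = 21.3 degrees

21.3 degrees


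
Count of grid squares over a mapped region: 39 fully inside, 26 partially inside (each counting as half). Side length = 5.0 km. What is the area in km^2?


effective squares = 39 + 26 * 0.5 = 52.0
area = 52.0 * 25.0 = 1300.0 km^2

1300.0 km^2


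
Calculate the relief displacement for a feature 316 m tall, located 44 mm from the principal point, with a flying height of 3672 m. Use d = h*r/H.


d = h * r / H = 316 * 44 / 3672 = 3.79 mm

3.79 mm


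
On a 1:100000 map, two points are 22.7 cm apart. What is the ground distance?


ground = 22.7 cm * 100000 / 100 = 22700.0 m = 22.7 km

22.7 km


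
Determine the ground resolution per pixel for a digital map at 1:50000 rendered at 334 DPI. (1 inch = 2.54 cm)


pixel_cm = 2.54 / 334 ≈ 0.007605 cm
ground = pixel_cm * 50000 / 100 = 2.54 * 50000 / (334 * 100) = 127000 / 33400 ≈ 3.8 m

3.8 m


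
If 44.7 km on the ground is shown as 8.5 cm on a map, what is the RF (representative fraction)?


ground = 44.7 km = 4470000 cm; RF denominator = ground / map = 4470000 / 8.5 ≈ 525882; RF = 1:525882

1:525882


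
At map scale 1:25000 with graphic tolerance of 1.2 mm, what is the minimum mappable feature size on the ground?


ground = 1.2 mm * 25000 / 1000 = 30.0 m

30.0 m


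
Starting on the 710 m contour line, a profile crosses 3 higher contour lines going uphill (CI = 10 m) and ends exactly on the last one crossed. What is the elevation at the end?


elevation = 710 + 3 * 10 = 740 m

740 m


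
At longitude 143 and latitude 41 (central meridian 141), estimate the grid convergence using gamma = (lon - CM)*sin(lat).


gamma = (143 - 141) * sin(41) = 2 * 0.656059 = 1.312 degrees

1.312 degrees


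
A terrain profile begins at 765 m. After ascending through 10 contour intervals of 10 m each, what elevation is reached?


elevation = 765 + 10 * 10 = 865 m

865 m


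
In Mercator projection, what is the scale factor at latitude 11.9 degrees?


SF = 1 / cos(11.9) = 1 / 0.978509 = 1.022

1.022


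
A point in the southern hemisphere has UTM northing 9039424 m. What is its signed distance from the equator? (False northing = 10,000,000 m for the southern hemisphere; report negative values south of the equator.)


For southern: actual = 9039424 - 10000000 = -960576 m

-960576 m


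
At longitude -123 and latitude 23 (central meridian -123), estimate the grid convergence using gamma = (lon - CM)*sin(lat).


gamma = (-123 - -123) * sin(23) = 0 * 0.390731 = 0.0 degrees

0.0 degrees


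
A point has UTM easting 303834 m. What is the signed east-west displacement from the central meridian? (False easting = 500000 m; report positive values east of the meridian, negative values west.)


displacement = 303834 - 500000 = -196166 m

-196166 m


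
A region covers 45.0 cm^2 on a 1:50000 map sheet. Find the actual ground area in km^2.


ground_area = 45.0 * (50000/100)^2 = 11250000.0 m^2 = 11.25 km^2

11.25 km^2


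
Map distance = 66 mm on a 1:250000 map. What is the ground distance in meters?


ground = 66 mm * 250000 / 1000 = 16500.0 m

16500.0 m


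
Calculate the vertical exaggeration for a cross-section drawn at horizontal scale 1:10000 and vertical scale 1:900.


VE = horizontal_scale / vertical_scale = 10000 / 900 ≈ 11.1

11.1x


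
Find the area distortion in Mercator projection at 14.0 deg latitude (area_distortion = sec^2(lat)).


area_distortion = 1/cos^2(14.0) = 1.062

1.062


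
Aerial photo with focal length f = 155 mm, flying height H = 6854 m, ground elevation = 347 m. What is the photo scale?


scale = f / (H - h) = 155 mm / 6507 m = 155 / 6507000 = 1:41981

1:41981


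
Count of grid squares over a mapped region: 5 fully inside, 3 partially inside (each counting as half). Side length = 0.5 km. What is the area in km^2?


effective squares = 5 + 3 * 0.5 = 6.5
area = 6.5 * 0.25 = 1.625 km^2

1.625 km^2


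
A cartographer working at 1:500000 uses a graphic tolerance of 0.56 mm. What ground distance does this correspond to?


ground = 0.56 mm * 500000 / 1000 = 280.0 m

280.0 m


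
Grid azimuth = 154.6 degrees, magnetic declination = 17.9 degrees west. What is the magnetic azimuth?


magnetic azimuth = grid azimuth - declination (east +ve)
mag_az = 154.6 - -17.9 = 172.5 degrees

172.5 degrees


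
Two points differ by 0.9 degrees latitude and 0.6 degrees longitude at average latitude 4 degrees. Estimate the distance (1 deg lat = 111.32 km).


dlat_km = 0.9 * 111.32 = 100.188
dlon_km = 0.6 * 111.32 * cos(4) ≈ 66.629
dist = sqrt(100.188^2 + 66.629^2) ≈ 120.3 km

120.3 km


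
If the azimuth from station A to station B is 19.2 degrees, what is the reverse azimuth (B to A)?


back azimuth = (19.2 + 180) mod 360 = 199.2 degrees

199.2 degrees


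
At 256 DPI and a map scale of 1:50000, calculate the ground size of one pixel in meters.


pixel_cm = 2.54 / 256 ≈ 0.009922 cm
ground = pixel_cm * 50000 / 100 = 2.54 * 50000 / (256 * 100) = 127000 / 25600 ≈ 4.96 m

4.96 m


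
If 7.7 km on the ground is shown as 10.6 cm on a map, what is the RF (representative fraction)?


ground = 7.7 km = 770000 cm; RF denominator = ground / map = 770000 / 10.6 ≈ 72642; RF = 1:72642

1:72642
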